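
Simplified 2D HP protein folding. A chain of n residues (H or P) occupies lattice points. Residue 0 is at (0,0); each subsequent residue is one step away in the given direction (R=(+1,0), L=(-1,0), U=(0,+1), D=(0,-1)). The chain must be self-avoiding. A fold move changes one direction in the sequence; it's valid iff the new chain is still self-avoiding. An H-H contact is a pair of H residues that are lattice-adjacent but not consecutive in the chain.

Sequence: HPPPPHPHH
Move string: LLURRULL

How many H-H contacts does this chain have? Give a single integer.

Answer: 1

Derivation:
Positions: [(0, 0), (-1, 0), (-2, 0), (-2, 1), (-1, 1), (0, 1), (0, 2), (-1, 2), (-2, 2)]
H-H contact: residue 0 @(0,0) - residue 5 @(0, 1)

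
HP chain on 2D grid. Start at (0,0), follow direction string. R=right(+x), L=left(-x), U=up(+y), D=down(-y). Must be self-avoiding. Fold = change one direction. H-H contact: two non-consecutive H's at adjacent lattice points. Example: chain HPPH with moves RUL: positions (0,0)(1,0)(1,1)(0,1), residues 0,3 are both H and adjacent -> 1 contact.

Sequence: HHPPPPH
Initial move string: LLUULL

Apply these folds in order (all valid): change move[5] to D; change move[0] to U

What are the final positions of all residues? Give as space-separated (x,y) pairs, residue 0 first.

Initial moves: LLUULL
Fold: move[5]->D => LLUULD (positions: [(0, 0), (-1, 0), (-2, 0), (-2, 1), (-2, 2), (-3, 2), (-3, 1)])
Fold: move[0]->U => ULUULD (positions: [(0, 0), (0, 1), (-1, 1), (-1, 2), (-1, 3), (-2, 3), (-2, 2)])

Answer: (0,0) (0,1) (-1,1) (-1,2) (-1,3) (-2,3) (-2,2)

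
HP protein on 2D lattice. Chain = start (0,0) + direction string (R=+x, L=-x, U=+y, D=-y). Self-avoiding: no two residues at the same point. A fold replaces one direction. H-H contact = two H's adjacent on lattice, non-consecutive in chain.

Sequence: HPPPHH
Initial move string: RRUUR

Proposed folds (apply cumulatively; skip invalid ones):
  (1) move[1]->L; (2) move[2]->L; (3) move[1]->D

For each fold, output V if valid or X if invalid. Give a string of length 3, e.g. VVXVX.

Initial: RRUUR -> [(0, 0), (1, 0), (2, 0), (2, 1), (2, 2), (3, 2)]
Fold 1: move[1]->L => RLUUR INVALID (collision), skipped
Fold 2: move[2]->L => RRLUR INVALID (collision), skipped
Fold 3: move[1]->D => RDUUR INVALID (collision), skipped

Answer: XXX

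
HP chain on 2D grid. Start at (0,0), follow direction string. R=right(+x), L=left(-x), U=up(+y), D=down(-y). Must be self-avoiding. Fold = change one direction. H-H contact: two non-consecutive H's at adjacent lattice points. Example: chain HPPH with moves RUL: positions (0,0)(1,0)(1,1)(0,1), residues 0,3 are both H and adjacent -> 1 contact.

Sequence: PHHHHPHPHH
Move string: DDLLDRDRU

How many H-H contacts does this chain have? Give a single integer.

Positions: [(0, 0), (0, -1), (0, -2), (-1, -2), (-2, -2), (-2, -3), (-1, -3), (-1, -4), (0, -4), (0, -3)]
H-H contact: residue 2 @(0,-2) - residue 9 @(0, -3)
H-H contact: residue 3 @(-1,-2) - residue 6 @(-1, -3)
H-H contact: residue 6 @(-1,-3) - residue 9 @(0, -3)

Answer: 3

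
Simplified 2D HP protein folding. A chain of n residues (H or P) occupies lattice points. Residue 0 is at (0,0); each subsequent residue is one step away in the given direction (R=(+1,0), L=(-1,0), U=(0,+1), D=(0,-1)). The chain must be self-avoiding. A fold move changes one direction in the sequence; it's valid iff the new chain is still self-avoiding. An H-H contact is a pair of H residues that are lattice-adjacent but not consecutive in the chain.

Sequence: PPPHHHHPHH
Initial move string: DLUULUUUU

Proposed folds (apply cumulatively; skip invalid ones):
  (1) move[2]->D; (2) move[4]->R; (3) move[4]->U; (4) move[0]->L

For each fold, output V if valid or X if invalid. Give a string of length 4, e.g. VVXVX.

Initial: DLUULUUUU -> [(0, 0), (0, -1), (-1, -1), (-1, 0), (-1, 1), (-2, 1), (-2, 2), (-2, 3), (-2, 4), (-2, 5)]
Fold 1: move[2]->D => DLDULUUUU INVALID (collision), skipped
Fold 2: move[4]->R => DLUURUUUU VALID
Fold 3: move[4]->U => DLUUUUUUU VALID
Fold 4: move[0]->L => LLUUUUUUU VALID

Answer: XVVV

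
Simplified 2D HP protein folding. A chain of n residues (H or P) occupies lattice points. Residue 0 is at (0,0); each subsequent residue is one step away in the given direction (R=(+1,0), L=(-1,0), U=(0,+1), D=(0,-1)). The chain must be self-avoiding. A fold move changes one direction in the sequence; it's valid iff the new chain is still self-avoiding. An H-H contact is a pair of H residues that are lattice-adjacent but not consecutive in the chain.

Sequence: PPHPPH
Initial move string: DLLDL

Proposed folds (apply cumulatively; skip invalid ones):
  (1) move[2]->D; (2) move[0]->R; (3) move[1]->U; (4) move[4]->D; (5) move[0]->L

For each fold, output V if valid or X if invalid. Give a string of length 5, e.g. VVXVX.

Answer: VXXVV

Derivation:
Initial: DLLDL -> [(0, 0), (0, -1), (-1, -1), (-2, -1), (-2, -2), (-3, -2)]
Fold 1: move[2]->D => DLDDL VALID
Fold 2: move[0]->R => RLDDL INVALID (collision), skipped
Fold 3: move[1]->U => DUDDL INVALID (collision), skipped
Fold 4: move[4]->D => DLDDD VALID
Fold 5: move[0]->L => LLDDD VALID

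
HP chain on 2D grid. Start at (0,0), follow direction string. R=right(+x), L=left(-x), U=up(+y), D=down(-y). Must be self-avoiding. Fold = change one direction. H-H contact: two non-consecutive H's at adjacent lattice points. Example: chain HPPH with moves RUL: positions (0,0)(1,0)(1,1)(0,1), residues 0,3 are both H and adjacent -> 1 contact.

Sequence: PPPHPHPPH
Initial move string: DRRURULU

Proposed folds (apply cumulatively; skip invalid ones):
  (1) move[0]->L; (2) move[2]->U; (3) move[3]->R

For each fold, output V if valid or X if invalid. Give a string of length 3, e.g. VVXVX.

Initial: DRRURULU -> [(0, 0), (0, -1), (1, -1), (2, -1), (2, 0), (3, 0), (3, 1), (2, 1), (2, 2)]
Fold 1: move[0]->L => LRRURULU INVALID (collision), skipped
Fold 2: move[2]->U => DRUURULU VALID
Fold 3: move[3]->R => DRURRULU VALID

Answer: XVV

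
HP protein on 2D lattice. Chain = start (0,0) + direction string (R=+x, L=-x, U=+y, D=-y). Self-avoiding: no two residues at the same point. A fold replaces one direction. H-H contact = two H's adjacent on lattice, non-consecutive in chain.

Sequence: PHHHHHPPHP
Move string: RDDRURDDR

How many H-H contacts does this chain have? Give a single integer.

Positions: [(0, 0), (1, 0), (1, -1), (1, -2), (2, -2), (2, -1), (3, -1), (3, -2), (3, -3), (4, -3)]
H-H contact: residue 2 @(1,-1) - residue 5 @(2, -1)

Answer: 1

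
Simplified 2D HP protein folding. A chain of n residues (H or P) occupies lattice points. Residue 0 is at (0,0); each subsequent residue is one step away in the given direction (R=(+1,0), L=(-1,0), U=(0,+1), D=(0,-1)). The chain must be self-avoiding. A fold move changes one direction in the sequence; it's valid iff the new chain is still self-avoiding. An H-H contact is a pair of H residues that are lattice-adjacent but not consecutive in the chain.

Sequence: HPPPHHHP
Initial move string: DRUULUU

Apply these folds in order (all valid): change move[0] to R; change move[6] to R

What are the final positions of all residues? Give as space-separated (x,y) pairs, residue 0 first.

Initial moves: DRUULUU
Fold: move[0]->R => RRUULUU (positions: [(0, 0), (1, 0), (2, 0), (2, 1), (2, 2), (1, 2), (1, 3), (1, 4)])
Fold: move[6]->R => RRUULUR (positions: [(0, 0), (1, 0), (2, 0), (2, 1), (2, 2), (1, 2), (1, 3), (2, 3)])

Answer: (0,0) (1,0) (2,0) (2,1) (2,2) (1,2) (1,3) (2,3)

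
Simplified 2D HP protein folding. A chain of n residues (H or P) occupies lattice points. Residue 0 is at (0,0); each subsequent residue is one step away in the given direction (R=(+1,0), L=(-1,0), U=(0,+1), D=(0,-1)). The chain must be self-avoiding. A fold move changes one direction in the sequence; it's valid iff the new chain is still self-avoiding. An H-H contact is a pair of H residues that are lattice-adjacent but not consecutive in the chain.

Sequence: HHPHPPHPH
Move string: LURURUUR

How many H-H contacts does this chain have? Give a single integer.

Positions: [(0, 0), (-1, 0), (-1, 1), (0, 1), (0, 2), (1, 2), (1, 3), (1, 4), (2, 4)]
H-H contact: residue 0 @(0,0) - residue 3 @(0, 1)

Answer: 1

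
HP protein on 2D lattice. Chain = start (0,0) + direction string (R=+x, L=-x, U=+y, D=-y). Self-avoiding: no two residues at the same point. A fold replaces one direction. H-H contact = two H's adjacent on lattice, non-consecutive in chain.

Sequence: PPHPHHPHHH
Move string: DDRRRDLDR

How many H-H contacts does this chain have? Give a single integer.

Answer: 1

Derivation:
Positions: [(0, 0), (0, -1), (0, -2), (1, -2), (2, -2), (3, -2), (3, -3), (2, -3), (2, -4), (3, -4)]
H-H contact: residue 4 @(2,-2) - residue 7 @(2, -3)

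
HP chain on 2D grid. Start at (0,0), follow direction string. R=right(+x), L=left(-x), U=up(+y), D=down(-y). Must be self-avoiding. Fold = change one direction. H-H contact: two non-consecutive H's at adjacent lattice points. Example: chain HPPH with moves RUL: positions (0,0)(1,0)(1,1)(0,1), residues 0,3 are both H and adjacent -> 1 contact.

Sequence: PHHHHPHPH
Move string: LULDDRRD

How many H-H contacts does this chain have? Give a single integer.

Answer: 2

Derivation:
Positions: [(0, 0), (-1, 0), (-1, 1), (-2, 1), (-2, 0), (-2, -1), (-1, -1), (0, -1), (0, -2)]
H-H contact: residue 1 @(-1,0) - residue 4 @(-2, 0)
H-H contact: residue 1 @(-1,0) - residue 6 @(-1, -1)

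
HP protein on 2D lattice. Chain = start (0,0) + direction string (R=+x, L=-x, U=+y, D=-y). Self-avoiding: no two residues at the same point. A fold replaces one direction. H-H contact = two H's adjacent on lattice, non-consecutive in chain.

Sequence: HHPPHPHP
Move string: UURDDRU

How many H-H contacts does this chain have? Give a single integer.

Answer: 1

Derivation:
Positions: [(0, 0), (0, 1), (0, 2), (1, 2), (1, 1), (1, 0), (2, 0), (2, 1)]
H-H contact: residue 1 @(0,1) - residue 4 @(1, 1)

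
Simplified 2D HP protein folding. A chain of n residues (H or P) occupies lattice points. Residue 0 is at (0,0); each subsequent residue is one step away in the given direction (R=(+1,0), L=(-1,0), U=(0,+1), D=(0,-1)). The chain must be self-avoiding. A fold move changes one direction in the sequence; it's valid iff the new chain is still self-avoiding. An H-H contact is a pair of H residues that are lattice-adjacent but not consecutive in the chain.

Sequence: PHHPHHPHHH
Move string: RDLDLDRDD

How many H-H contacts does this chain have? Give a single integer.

Answer: 1

Derivation:
Positions: [(0, 0), (1, 0), (1, -1), (0, -1), (0, -2), (-1, -2), (-1, -3), (0, -3), (0, -4), (0, -5)]
H-H contact: residue 4 @(0,-2) - residue 7 @(0, -3)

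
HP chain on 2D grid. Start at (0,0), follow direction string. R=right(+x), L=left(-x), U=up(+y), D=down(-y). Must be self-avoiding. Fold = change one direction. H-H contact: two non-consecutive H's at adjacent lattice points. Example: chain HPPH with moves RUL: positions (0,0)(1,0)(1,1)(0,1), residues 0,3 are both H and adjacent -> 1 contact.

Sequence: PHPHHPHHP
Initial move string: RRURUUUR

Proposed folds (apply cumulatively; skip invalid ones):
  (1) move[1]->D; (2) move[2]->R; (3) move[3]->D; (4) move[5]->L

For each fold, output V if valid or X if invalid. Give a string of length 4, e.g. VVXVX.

Initial: RRURUUUR -> [(0, 0), (1, 0), (2, 0), (2, 1), (3, 1), (3, 2), (3, 3), (3, 4), (4, 4)]
Fold 1: move[1]->D => RDURUUUR INVALID (collision), skipped
Fold 2: move[2]->R => RRRRUUUR VALID
Fold 3: move[3]->D => RRRDUUUR INVALID (collision), skipped
Fold 4: move[5]->L => RRRRULUR VALID

Answer: XVXV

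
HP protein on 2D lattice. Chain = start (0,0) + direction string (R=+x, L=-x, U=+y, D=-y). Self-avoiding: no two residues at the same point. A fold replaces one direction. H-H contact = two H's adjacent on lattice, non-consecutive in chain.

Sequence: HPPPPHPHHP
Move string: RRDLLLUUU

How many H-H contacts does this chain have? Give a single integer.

Answer: 2

Derivation:
Positions: [(0, 0), (1, 0), (2, 0), (2, -1), (1, -1), (0, -1), (-1, -1), (-1, 0), (-1, 1), (-1, 2)]
H-H contact: residue 0 @(0,0) - residue 7 @(-1, 0)
H-H contact: residue 0 @(0,0) - residue 5 @(0, -1)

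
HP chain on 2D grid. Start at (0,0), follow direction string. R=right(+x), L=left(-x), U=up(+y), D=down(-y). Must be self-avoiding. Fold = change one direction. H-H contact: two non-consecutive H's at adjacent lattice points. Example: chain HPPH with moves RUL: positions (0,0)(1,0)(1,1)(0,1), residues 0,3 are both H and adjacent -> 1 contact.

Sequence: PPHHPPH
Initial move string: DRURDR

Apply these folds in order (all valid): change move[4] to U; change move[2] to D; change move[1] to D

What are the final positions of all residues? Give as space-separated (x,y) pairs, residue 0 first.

Answer: (0,0) (0,-1) (0,-2) (0,-3) (1,-3) (1,-2) (2,-2)

Derivation:
Initial moves: DRURDR
Fold: move[4]->U => DRURUR (positions: [(0, 0), (0, -1), (1, -1), (1, 0), (2, 0), (2, 1), (3, 1)])
Fold: move[2]->D => DRDRUR (positions: [(0, 0), (0, -1), (1, -1), (1, -2), (2, -2), (2, -1), (3, -1)])
Fold: move[1]->D => DDDRUR (positions: [(0, 0), (0, -1), (0, -2), (0, -3), (1, -3), (1, -2), (2, -2)])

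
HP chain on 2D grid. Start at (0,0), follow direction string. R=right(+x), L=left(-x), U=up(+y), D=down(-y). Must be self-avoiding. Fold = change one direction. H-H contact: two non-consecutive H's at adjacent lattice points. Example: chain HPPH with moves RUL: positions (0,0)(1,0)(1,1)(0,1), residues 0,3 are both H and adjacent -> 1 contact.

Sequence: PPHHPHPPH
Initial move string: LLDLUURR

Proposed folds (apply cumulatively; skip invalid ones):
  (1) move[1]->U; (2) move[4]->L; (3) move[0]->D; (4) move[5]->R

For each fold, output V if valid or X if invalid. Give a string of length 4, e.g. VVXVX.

Initial: LLDLUURR -> [(0, 0), (-1, 0), (-2, 0), (-2, -1), (-3, -1), (-3, 0), (-3, 1), (-2, 1), (-1, 1)]
Fold 1: move[1]->U => LUDLUURR INVALID (collision), skipped
Fold 2: move[4]->L => LLDLLURR INVALID (collision), skipped
Fold 3: move[0]->D => DLDLUURR INVALID (collision), skipped
Fold 4: move[5]->R => LLDLURRR INVALID (collision), skipped

Answer: XXXX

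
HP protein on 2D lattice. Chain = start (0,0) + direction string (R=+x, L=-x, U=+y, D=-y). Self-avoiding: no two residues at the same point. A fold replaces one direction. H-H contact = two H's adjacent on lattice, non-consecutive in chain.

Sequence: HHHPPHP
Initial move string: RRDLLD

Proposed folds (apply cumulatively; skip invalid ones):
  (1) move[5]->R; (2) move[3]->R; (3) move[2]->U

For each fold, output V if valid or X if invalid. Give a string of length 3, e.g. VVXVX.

Initial: RRDLLD -> [(0, 0), (1, 0), (2, 0), (2, -1), (1, -1), (0, -1), (0, -2)]
Fold 1: move[5]->R => RRDLLR INVALID (collision), skipped
Fold 2: move[3]->R => RRDRLD INVALID (collision), skipped
Fold 3: move[2]->U => RRULLD INVALID (collision), skipped

Answer: XXX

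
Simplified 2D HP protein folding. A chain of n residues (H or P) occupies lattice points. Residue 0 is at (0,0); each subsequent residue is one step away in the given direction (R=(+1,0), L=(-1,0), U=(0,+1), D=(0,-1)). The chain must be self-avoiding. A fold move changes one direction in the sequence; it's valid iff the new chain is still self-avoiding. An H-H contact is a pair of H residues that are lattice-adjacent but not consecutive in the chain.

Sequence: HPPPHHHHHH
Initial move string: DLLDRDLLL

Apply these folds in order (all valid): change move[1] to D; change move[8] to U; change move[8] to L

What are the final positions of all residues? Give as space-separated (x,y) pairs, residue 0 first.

Initial moves: DLLDRDLLL
Fold: move[1]->D => DDLDRDLLL (positions: [(0, 0), (0, -1), (0, -2), (-1, -2), (-1, -3), (0, -3), (0, -4), (-1, -4), (-2, -4), (-3, -4)])
Fold: move[8]->U => DDLDRDLLU (positions: [(0, 0), (0, -1), (0, -2), (-1, -2), (-1, -3), (0, -3), (0, -4), (-1, -4), (-2, -4), (-2, -3)])
Fold: move[8]->L => DDLDRDLLL (positions: [(0, 0), (0, -1), (0, -2), (-1, -2), (-1, -3), (0, -3), (0, -4), (-1, -4), (-2, -4), (-3, -4)])

Answer: (0,0) (0,-1) (0,-2) (-1,-2) (-1,-3) (0,-3) (0,-4) (-1,-4) (-2,-4) (-3,-4)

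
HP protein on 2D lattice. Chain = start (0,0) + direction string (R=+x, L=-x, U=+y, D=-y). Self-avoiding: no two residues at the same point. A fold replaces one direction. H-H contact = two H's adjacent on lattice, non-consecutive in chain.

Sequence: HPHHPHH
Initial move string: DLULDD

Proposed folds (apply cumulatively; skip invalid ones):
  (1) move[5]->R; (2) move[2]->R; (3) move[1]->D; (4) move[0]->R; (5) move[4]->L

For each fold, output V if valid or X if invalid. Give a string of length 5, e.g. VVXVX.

Initial: DLULDD -> [(0, 0), (0, -1), (-1, -1), (-1, 0), (-2, 0), (-2, -1), (-2, -2)]
Fold 1: move[5]->R => DLULDR INVALID (collision), skipped
Fold 2: move[2]->R => DLRLDD INVALID (collision), skipped
Fold 3: move[1]->D => DDULDD INVALID (collision), skipped
Fold 4: move[0]->R => RLULDD INVALID (collision), skipped
Fold 5: move[4]->L => DLULLD VALID

Answer: XXXXV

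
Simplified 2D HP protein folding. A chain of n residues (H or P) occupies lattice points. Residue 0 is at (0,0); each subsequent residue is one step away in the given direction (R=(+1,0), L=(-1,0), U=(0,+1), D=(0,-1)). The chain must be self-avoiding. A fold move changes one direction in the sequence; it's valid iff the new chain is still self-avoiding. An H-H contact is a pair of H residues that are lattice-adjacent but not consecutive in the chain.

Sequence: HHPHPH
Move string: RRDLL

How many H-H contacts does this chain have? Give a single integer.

Answer: 1

Derivation:
Positions: [(0, 0), (1, 0), (2, 0), (2, -1), (1, -1), (0, -1)]
H-H contact: residue 0 @(0,0) - residue 5 @(0, -1)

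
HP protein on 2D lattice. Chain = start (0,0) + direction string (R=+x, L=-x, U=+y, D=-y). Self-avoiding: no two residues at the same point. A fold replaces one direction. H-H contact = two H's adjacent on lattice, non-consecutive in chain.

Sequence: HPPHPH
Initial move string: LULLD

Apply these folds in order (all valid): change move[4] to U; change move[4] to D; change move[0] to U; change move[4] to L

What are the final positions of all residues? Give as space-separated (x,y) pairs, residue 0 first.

Answer: (0,0) (0,1) (0,2) (-1,2) (-2,2) (-3,2)

Derivation:
Initial moves: LULLD
Fold: move[4]->U => LULLU (positions: [(0, 0), (-1, 0), (-1, 1), (-2, 1), (-3, 1), (-3, 2)])
Fold: move[4]->D => LULLD (positions: [(0, 0), (-1, 0), (-1, 1), (-2, 1), (-3, 1), (-3, 0)])
Fold: move[0]->U => UULLD (positions: [(0, 0), (0, 1), (0, 2), (-1, 2), (-2, 2), (-2, 1)])
Fold: move[4]->L => UULLL (positions: [(0, 0), (0, 1), (0, 2), (-1, 2), (-2, 2), (-3, 2)])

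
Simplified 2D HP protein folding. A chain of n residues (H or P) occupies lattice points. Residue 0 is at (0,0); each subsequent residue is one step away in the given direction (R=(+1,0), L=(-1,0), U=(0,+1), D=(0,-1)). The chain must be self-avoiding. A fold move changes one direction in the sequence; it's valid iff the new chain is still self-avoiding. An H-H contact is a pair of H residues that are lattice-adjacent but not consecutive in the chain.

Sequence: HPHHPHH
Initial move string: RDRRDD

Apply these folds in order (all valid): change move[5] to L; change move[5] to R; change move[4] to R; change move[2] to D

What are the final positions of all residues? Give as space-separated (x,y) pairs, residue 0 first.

Initial moves: RDRRDD
Fold: move[5]->L => RDRRDL (positions: [(0, 0), (1, 0), (1, -1), (2, -1), (3, -1), (3, -2), (2, -2)])
Fold: move[5]->R => RDRRDR (positions: [(0, 0), (1, 0), (1, -1), (2, -1), (3, -1), (3, -2), (4, -2)])
Fold: move[4]->R => RDRRRR (positions: [(0, 0), (1, 0), (1, -1), (2, -1), (3, -1), (4, -1), (5, -1)])
Fold: move[2]->D => RDDRRR (positions: [(0, 0), (1, 0), (1, -1), (1, -2), (2, -2), (3, -2), (4, -2)])

Answer: (0,0) (1,0) (1,-1) (1,-2) (2,-2) (3,-2) (4,-2)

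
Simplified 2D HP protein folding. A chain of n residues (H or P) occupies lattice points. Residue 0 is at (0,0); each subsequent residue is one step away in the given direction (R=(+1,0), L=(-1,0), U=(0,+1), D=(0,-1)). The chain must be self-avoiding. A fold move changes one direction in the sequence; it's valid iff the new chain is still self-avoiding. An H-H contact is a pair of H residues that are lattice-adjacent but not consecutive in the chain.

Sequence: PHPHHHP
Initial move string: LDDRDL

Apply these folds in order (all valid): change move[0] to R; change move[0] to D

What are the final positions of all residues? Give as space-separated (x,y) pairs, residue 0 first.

Answer: (0,0) (0,-1) (0,-2) (0,-3) (1,-3) (1,-4) (0,-4)

Derivation:
Initial moves: LDDRDL
Fold: move[0]->R => RDDRDL (positions: [(0, 0), (1, 0), (1, -1), (1, -2), (2, -2), (2, -3), (1, -3)])
Fold: move[0]->D => DDDRDL (positions: [(0, 0), (0, -1), (0, -2), (0, -3), (1, -3), (1, -4), (0, -4)])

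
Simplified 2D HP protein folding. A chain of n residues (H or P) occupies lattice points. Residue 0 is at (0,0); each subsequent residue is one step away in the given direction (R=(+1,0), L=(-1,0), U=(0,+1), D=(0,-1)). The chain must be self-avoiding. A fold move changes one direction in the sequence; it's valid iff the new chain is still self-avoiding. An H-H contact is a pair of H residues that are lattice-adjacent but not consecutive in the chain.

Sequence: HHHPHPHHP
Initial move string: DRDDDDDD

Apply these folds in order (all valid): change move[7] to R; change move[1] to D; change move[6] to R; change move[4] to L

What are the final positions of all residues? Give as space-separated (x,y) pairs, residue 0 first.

Initial moves: DRDDDDDD
Fold: move[7]->R => DRDDDDDR (positions: [(0, 0), (0, -1), (1, -1), (1, -2), (1, -3), (1, -4), (1, -5), (1, -6), (2, -6)])
Fold: move[1]->D => DDDDDDDR (positions: [(0, 0), (0, -1), (0, -2), (0, -3), (0, -4), (0, -5), (0, -6), (0, -7), (1, -7)])
Fold: move[6]->R => DDDDDDRR (positions: [(0, 0), (0, -1), (0, -2), (0, -3), (0, -4), (0, -5), (0, -6), (1, -6), (2, -6)])
Fold: move[4]->L => DDDDLDRR (positions: [(0, 0), (0, -1), (0, -2), (0, -3), (0, -4), (-1, -4), (-1, -5), (0, -5), (1, -5)])

Answer: (0,0) (0,-1) (0,-2) (0,-3) (0,-4) (-1,-4) (-1,-5) (0,-5) (1,-5)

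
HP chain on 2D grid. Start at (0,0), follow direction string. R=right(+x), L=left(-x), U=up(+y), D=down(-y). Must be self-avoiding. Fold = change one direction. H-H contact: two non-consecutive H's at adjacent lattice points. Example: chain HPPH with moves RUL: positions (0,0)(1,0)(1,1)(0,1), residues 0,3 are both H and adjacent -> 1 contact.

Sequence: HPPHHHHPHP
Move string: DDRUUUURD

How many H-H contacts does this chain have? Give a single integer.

Answer: 1

Derivation:
Positions: [(0, 0), (0, -1), (0, -2), (1, -2), (1, -1), (1, 0), (1, 1), (1, 2), (2, 2), (2, 1)]
H-H contact: residue 0 @(0,0) - residue 5 @(1, 0)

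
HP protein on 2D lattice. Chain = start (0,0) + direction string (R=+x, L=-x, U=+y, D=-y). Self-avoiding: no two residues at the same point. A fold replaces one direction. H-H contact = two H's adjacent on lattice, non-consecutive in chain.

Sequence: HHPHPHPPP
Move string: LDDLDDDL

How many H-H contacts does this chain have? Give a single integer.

Answer: 0

Derivation:
Positions: [(0, 0), (-1, 0), (-1, -1), (-1, -2), (-2, -2), (-2, -3), (-2, -4), (-2, -5), (-3, -5)]
No H-H contacts found.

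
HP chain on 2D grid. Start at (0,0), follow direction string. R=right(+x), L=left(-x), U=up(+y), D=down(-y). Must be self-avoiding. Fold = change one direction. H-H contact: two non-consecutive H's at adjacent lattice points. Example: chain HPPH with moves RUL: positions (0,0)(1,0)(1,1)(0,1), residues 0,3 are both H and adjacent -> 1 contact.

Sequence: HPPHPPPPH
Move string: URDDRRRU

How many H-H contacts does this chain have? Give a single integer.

Positions: [(0, 0), (0, 1), (1, 1), (1, 0), (1, -1), (2, -1), (3, -1), (4, -1), (4, 0)]
H-H contact: residue 0 @(0,0) - residue 3 @(1, 0)

Answer: 1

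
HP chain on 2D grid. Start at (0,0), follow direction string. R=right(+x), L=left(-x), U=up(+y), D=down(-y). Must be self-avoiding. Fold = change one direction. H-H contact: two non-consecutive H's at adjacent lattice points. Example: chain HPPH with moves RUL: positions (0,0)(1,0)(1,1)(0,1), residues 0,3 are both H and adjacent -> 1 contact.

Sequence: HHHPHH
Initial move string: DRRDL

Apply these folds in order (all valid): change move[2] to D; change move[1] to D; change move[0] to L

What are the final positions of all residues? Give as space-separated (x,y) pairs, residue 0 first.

Answer: (0,0) (-1,0) (-1,-1) (-1,-2) (-1,-3) (-2,-3)

Derivation:
Initial moves: DRRDL
Fold: move[2]->D => DRDDL (positions: [(0, 0), (0, -1), (1, -1), (1, -2), (1, -3), (0, -3)])
Fold: move[1]->D => DDDDL (positions: [(0, 0), (0, -1), (0, -2), (0, -3), (0, -4), (-1, -4)])
Fold: move[0]->L => LDDDL (positions: [(0, 0), (-1, 0), (-1, -1), (-1, -2), (-1, -3), (-2, -3)])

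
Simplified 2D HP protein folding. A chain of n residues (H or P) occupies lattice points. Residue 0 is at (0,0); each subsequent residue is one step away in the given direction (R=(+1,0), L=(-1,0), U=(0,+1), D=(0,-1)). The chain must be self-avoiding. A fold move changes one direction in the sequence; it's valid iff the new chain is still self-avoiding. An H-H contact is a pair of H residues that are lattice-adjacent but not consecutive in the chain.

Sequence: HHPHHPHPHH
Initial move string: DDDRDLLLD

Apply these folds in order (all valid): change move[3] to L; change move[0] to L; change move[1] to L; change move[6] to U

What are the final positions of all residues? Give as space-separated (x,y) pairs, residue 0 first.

Initial moves: DDDRDLLLD
Fold: move[3]->L => DDDLDLLLD (positions: [(0, 0), (0, -1), (0, -2), (0, -3), (-1, -3), (-1, -4), (-2, -4), (-3, -4), (-4, -4), (-4, -5)])
Fold: move[0]->L => LDDLDLLLD (positions: [(0, 0), (-1, 0), (-1, -1), (-1, -2), (-2, -2), (-2, -3), (-3, -3), (-4, -3), (-5, -3), (-5, -4)])
Fold: move[1]->L => LLDLDLLLD (positions: [(0, 0), (-1, 0), (-2, 0), (-2, -1), (-3, -1), (-3, -2), (-4, -2), (-5, -2), (-6, -2), (-6, -3)])
Fold: move[6]->U => LLDLDLULD (positions: [(0, 0), (-1, 0), (-2, 0), (-2, -1), (-3, -1), (-3, -2), (-4, -2), (-4, -1), (-5, -1), (-5, -2)])

Answer: (0,0) (-1,0) (-2,0) (-2,-1) (-3,-1) (-3,-2) (-4,-2) (-4,-1) (-5,-1) (-5,-2)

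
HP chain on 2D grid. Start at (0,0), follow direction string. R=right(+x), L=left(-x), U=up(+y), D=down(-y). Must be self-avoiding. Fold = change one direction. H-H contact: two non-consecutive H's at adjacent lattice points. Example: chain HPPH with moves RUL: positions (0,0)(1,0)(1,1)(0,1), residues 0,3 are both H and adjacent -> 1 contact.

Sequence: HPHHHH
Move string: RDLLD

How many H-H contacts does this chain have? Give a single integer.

Answer: 1

Derivation:
Positions: [(0, 0), (1, 0), (1, -1), (0, -1), (-1, -1), (-1, -2)]
H-H contact: residue 0 @(0,0) - residue 3 @(0, -1)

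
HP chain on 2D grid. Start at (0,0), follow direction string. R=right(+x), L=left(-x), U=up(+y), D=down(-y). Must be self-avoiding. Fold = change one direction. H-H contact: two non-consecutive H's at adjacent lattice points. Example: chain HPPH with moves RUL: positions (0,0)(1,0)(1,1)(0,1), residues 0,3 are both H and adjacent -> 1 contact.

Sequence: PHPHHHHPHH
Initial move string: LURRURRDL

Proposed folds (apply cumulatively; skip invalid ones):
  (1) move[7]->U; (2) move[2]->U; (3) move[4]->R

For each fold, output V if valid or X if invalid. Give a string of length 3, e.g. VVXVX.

Initial: LURRURRDL -> [(0, 0), (-1, 0), (-1, 1), (0, 1), (1, 1), (1, 2), (2, 2), (3, 2), (3, 1), (2, 1)]
Fold 1: move[7]->U => LURRURRUL VALID
Fold 2: move[2]->U => LUURURRUL VALID
Fold 3: move[4]->R => LUURRRRUL VALID

Answer: VVV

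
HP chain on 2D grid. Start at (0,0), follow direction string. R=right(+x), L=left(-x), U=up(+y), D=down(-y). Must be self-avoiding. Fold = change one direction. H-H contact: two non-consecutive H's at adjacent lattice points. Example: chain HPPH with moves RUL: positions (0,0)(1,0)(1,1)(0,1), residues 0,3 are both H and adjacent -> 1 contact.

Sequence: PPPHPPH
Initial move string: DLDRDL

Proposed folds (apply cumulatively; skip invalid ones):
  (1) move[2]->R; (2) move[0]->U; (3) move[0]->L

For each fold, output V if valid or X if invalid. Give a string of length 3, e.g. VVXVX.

Answer: XXV

Derivation:
Initial: DLDRDL -> [(0, 0), (0, -1), (-1, -1), (-1, -2), (0, -2), (0, -3), (-1, -3)]
Fold 1: move[2]->R => DLRRDL INVALID (collision), skipped
Fold 2: move[0]->U => ULDRDL INVALID (collision), skipped
Fold 3: move[0]->L => LLDRDL VALID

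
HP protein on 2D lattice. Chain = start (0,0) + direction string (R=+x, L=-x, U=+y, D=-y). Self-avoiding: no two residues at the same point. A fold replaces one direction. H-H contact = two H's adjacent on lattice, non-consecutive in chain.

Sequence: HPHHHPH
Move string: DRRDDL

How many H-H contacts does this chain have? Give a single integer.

Answer: 0

Derivation:
Positions: [(0, 0), (0, -1), (1, -1), (2, -1), (2, -2), (2, -3), (1, -3)]
No H-H contacts found.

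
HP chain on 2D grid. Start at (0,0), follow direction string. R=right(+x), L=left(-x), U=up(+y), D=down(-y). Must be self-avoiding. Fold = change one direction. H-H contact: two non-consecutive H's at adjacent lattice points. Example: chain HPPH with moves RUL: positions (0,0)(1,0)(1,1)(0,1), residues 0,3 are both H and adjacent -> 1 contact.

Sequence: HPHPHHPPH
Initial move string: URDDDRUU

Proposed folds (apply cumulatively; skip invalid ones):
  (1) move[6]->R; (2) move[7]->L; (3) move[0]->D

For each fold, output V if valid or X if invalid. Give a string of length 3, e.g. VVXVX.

Initial: URDDDRUU -> [(0, 0), (0, 1), (1, 1), (1, 0), (1, -1), (1, -2), (2, -2), (2, -1), (2, 0)]
Fold 1: move[6]->R => URDDDRRU VALID
Fold 2: move[7]->L => URDDDRRL INVALID (collision), skipped
Fold 3: move[0]->D => DRDDDRRU VALID

Answer: VXV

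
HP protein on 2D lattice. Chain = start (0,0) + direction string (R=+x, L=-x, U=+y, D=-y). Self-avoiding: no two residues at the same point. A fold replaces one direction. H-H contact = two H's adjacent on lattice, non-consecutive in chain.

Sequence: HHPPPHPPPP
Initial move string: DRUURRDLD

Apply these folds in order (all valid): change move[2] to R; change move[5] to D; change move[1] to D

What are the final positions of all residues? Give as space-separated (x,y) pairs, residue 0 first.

Initial moves: DRUURRDLD
Fold: move[2]->R => DRRURRDLD (positions: [(0, 0), (0, -1), (1, -1), (2, -1), (2, 0), (3, 0), (4, 0), (4, -1), (3, -1), (3, -2)])
Fold: move[5]->D => DRRURDDLD (positions: [(0, 0), (0, -1), (1, -1), (2, -1), (2, 0), (3, 0), (3, -1), (3, -2), (2, -2), (2, -3)])
Fold: move[1]->D => DDRURDDLD (positions: [(0, 0), (0, -1), (0, -2), (1, -2), (1, -1), (2, -1), (2, -2), (2, -3), (1, -3), (1, -4)])

Answer: (0,0) (0,-1) (0,-2) (1,-2) (1,-1) (2,-1) (2,-2) (2,-3) (1,-3) (1,-4)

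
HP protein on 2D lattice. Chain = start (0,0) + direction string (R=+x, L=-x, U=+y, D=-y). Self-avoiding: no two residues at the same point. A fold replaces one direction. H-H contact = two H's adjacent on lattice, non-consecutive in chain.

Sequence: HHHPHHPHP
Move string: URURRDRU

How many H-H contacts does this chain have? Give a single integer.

Positions: [(0, 0), (0, 1), (1, 1), (1, 2), (2, 2), (3, 2), (3, 1), (4, 1), (4, 2)]
No H-H contacts found.

Answer: 0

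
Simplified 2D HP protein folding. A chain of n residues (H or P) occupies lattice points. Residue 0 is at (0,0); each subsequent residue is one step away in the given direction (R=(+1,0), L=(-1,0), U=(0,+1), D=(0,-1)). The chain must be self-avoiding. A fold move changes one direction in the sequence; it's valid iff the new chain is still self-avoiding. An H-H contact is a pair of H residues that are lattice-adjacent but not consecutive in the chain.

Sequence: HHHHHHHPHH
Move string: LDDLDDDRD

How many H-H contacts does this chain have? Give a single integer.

Positions: [(0, 0), (-1, 0), (-1, -1), (-1, -2), (-2, -2), (-2, -3), (-2, -4), (-2, -5), (-1, -5), (-1, -6)]
No H-H contacts found.

Answer: 0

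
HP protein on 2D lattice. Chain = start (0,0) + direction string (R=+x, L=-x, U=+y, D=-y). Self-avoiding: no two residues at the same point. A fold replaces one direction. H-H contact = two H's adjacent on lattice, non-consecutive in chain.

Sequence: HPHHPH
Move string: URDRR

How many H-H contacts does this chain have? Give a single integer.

Positions: [(0, 0), (0, 1), (1, 1), (1, 0), (2, 0), (3, 0)]
H-H contact: residue 0 @(0,0) - residue 3 @(1, 0)

Answer: 1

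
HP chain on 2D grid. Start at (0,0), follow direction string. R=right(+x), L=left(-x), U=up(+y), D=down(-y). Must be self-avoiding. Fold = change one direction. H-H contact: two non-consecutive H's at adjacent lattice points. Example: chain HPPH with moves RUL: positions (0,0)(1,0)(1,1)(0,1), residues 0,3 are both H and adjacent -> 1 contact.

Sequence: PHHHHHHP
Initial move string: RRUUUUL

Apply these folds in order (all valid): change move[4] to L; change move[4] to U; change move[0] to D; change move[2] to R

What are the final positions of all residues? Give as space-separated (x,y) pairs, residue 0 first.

Answer: (0,0) (0,-1) (1,-1) (2,-1) (2,0) (2,1) (2,2) (1,2)

Derivation:
Initial moves: RRUUUUL
Fold: move[4]->L => RRUULUL (positions: [(0, 0), (1, 0), (2, 0), (2, 1), (2, 2), (1, 2), (1, 3), (0, 3)])
Fold: move[4]->U => RRUUUUL (positions: [(0, 0), (1, 0), (2, 0), (2, 1), (2, 2), (2, 3), (2, 4), (1, 4)])
Fold: move[0]->D => DRUUUUL (positions: [(0, 0), (0, -1), (1, -1), (1, 0), (1, 1), (1, 2), (1, 3), (0, 3)])
Fold: move[2]->R => DRRUUUL (positions: [(0, 0), (0, -1), (1, -1), (2, -1), (2, 0), (2, 1), (2, 2), (1, 2)])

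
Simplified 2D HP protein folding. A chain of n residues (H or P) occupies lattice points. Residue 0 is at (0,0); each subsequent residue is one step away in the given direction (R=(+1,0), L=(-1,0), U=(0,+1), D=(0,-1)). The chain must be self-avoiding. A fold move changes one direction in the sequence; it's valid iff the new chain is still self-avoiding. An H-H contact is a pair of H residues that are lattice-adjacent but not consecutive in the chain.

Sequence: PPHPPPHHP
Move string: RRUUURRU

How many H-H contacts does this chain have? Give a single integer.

Positions: [(0, 0), (1, 0), (2, 0), (2, 1), (2, 2), (2, 3), (3, 3), (4, 3), (4, 4)]
No H-H contacts found.

Answer: 0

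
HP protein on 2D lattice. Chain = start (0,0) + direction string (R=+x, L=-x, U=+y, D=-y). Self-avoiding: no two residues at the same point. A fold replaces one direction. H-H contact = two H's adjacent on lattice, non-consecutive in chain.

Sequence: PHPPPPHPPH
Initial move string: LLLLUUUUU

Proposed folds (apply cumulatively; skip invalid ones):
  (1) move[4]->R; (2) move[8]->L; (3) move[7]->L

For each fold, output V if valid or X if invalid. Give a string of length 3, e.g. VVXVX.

Initial: LLLLUUUUU -> [(0, 0), (-1, 0), (-2, 0), (-3, 0), (-4, 0), (-4, 1), (-4, 2), (-4, 3), (-4, 4), (-4, 5)]
Fold 1: move[4]->R => LLLLRUUUU INVALID (collision), skipped
Fold 2: move[8]->L => LLLLUUUUL VALID
Fold 3: move[7]->L => LLLLUUULL VALID

Answer: XVV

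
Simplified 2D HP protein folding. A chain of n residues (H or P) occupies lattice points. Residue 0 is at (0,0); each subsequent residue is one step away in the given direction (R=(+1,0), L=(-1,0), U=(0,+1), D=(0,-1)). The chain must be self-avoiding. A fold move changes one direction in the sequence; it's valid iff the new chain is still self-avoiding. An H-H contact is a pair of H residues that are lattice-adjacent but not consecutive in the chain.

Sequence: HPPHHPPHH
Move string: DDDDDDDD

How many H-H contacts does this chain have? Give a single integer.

Answer: 0

Derivation:
Positions: [(0, 0), (0, -1), (0, -2), (0, -3), (0, -4), (0, -5), (0, -6), (0, -7), (0, -8)]
No H-H contacts found.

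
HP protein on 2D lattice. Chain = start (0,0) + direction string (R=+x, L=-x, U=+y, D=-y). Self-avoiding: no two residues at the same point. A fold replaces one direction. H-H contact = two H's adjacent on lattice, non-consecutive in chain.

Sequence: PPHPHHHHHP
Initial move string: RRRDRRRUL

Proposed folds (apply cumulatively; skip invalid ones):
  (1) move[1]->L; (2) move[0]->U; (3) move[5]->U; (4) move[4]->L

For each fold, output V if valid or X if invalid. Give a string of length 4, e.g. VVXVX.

Initial: RRRDRRRUL -> [(0, 0), (1, 0), (2, 0), (3, 0), (3, -1), (4, -1), (5, -1), (6, -1), (6, 0), (5, 0)]
Fold 1: move[1]->L => RLRDRRRUL INVALID (collision), skipped
Fold 2: move[0]->U => URRDRRRUL VALID
Fold 3: move[5]->U => URRDRURUL VALID
Fold 4: move[4]->L => URRDLURUL INVALID (collision), skipped

Answer: XVVX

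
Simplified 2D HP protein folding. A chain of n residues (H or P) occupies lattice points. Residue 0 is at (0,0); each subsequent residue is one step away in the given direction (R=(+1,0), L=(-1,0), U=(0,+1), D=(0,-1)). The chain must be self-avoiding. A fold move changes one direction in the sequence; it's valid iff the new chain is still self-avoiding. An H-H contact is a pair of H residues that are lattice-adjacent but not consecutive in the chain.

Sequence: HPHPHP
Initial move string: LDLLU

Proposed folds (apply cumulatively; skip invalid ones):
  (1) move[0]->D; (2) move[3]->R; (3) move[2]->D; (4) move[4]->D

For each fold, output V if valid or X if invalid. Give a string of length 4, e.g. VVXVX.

Answer: VXVV

Derivation:
Initial: LDLLU -> [(0, 0), (-1, 0), (-1, -1), (-2, -1), (-3, -1), (-3, 0)]
Fold 1: move[0]->D => DDLLU VALID
Fold 2: move[3]->R => DDLRU INVALID (collision), skipped
Fold 3: move[2]->D => DDDLU VALID
Fold 4: move[4]->D => DDDLD VALID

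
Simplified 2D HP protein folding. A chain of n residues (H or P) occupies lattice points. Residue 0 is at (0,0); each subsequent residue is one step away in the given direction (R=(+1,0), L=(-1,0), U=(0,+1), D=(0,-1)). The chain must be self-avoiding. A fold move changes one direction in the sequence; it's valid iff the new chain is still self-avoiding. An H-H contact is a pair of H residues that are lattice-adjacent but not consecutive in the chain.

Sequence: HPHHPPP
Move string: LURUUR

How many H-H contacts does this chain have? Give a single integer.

Answer: 1

Derivation:
Positions: [(0, 0), (-1, 0), (-1, 1), (0, 1), (0, 2), (0, 3), (1, 3)]
H-H contact: residue 0 @(0,0) - residue 3 @(0, 1)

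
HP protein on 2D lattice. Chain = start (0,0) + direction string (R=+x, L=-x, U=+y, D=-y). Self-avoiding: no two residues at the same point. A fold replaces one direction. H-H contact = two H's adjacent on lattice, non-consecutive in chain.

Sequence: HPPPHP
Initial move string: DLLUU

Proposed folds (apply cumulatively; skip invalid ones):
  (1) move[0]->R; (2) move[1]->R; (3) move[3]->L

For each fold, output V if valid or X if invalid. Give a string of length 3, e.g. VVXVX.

Answer: XXV

Derivation:
Initial: DLLUU -> [(0, 0), (0, -1), (-1, -1), (-2, -1), (-2, 0), (-2, 1)]
Fold 1: move[0]->R => RLLUU INVALID (collision), skipped
Fold 2: move[1]->R => DRLUU INVALID (collision), skipped
Fold 3: move[3]->L => DLLLU VALID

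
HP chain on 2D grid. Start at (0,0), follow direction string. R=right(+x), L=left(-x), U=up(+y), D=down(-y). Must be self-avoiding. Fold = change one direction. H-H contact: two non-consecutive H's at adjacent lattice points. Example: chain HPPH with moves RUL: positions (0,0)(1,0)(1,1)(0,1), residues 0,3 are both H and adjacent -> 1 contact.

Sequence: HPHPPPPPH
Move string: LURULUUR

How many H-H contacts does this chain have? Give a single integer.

Answer: 0

Derivation:
Positions: [(0, 0), (-1, 0), (-1, 1), (0, 1), (0, 2), (-1, 2), (-1, 3), (-1, 4), (0, 4)]
No H-H contacts found.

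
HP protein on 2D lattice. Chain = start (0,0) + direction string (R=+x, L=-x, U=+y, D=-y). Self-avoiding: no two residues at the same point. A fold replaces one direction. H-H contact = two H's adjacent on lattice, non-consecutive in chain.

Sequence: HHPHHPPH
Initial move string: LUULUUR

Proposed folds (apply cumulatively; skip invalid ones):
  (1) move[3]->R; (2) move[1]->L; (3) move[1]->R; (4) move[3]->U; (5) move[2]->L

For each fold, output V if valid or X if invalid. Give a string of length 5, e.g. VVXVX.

Answer: VVXVV

Derivation:
Initial: LUULUUR -> [(0, 0), (-1, 0), (-1, 1), (-1, 2), (-2, 2), (-2, 3), (-2, 4), (-1, 4)]
Fold 1: move[3]->R => LUURUUR VALID
Fold 2: move[1]->L => LLURUUR VALID
Fold 3: move[1]->R => LRURUUR INVALID (collision), skipped
Fold 4: move[3]->U => LLUUUUR VALID
Fold 5: move[2]->L => LLLUUUR VALID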